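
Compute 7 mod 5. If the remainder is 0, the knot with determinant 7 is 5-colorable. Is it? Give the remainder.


Step 1: A knot is p-colorable if and only if p divides its determinant.
Step 2: Compute 7 mod 5.
7 = 1 * 5 + 2
Step 3: 7 mod 5 = 2
Step 4: The knot is 5-colorable: no

2


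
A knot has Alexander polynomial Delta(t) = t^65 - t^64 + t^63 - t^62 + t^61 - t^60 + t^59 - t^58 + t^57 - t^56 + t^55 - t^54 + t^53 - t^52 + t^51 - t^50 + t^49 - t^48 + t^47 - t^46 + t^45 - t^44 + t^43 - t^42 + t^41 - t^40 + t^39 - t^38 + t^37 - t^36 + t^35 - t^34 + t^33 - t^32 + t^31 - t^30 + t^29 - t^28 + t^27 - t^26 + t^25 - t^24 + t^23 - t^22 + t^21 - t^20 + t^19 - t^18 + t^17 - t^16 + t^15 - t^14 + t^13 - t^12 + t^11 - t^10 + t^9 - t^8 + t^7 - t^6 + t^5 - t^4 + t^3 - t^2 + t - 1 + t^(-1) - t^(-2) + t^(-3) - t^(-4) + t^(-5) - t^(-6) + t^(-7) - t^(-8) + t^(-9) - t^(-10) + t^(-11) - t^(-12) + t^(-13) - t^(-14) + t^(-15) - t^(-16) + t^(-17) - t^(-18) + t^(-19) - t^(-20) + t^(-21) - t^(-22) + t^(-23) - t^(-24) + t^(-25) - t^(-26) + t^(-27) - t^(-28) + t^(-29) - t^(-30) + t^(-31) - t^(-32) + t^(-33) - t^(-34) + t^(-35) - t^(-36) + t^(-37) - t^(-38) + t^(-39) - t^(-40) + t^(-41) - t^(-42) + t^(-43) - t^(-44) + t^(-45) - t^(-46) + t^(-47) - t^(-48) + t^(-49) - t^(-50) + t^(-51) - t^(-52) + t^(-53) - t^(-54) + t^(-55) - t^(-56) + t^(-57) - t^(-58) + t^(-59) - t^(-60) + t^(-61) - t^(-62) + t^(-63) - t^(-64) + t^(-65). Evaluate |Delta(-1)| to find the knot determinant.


Step 1: The polynomial has 131 terms with alternating signs, exponents from 65 down to -65.
Step 2: Substitute t = -1. The i-th term has coefficient (-1)^i and exponent (m-i),
  so its value is (-1)^i * (-1)^(m-i) = (-1)^m = -1 for every i.
Step 3: All 131 terms equal -1, so Delta(-1) = 131 * (-1) = -131
Step 4: |Delta(-1)| = 131

131


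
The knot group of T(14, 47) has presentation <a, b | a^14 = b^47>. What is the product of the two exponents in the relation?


The relation is a^14 = b^47.
Product of exponents = 14 * 47
= 658

658


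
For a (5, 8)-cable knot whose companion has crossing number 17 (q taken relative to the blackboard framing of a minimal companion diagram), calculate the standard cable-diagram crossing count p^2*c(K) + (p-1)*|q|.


Step 1: Each of the c(K) crossings of the companion diagram becomes p*p = p^2 crossings among the p parallel strands, and each of the |q| twists s_1 s_2 ... s_(p-1) adds (p-1) crossings.
  Crossings = p^2 * c(K) + (p-1)*|q|
Step 2: = 5^2 * 17 + (5-1)*8
Step 3: = 25*17 + 4*8
Step 4: = 425 + 32 = 457

457


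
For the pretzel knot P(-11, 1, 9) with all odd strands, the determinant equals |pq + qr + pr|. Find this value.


Step 1: Compute pq + qr + pr.
pq = (-11)*1 = -11
qr = 1*9 = 9
pr = (-11)*9 = -99
pq + qr + pr = -11 + 9 + (-99) = -101
Step 2: Take absolute value.
det(P(-11,1,9)) = |-101| = 101

101


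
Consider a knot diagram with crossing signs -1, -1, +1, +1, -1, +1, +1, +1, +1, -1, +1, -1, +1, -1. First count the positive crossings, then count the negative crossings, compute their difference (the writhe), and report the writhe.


Step 1: Count positive crossings (+1).
Positive crossings: 8
Step 2: Count negative crossings (-1).
Negative crossings: 6
Step 3: Writhe = (positive) - (negative)
w = 8 - 6 = 2
Step 4: |w| = 2, and w is positive

2


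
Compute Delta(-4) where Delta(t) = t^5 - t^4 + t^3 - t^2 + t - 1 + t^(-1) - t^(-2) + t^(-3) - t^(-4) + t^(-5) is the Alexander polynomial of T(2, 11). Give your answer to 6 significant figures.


Substituting t = -4 into Delta(t) = t^5 - t^4 + t^3 - t^2 + t - 1 + t^(-1) - t^(-2) + t^(-3) - t^(-4) + t^(-5):
Term values: (-1024) + (-256) + (-64) + (-16) + (-4) + (-1) + (-0.25) + (-0.0625) + (-0.015625) + (-0.00390625) + (-0.000976562)
Sum = -1365.333008
Rounded to 6 significant figures: -1365.33

-1365.33


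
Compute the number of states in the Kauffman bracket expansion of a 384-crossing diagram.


Each crossing contributes 2 choices (A-smoothing or B-smoothing).
Total states = 2^384 = 39402006196394479212279040100143613805079739270465446667948293404245721771497210611414266254884915640806627990306816

39402006196394479212279040100143613805079739270465446667948293404245721771497210611414266254884915640806627990306816


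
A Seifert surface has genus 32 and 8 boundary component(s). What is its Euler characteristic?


chi = 2 - 2g - b
= 2 - 2*32 - 8
= 2 - 64 - 8 = -70

-70


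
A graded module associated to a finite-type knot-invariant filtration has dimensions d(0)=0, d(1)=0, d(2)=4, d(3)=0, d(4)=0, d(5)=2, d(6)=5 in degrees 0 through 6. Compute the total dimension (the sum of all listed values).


Total dimension = d(0) + d(1) + ... + d(6)
= 0 + 0 + 4 + 0 + 0 + 2 + 5
= 11

11


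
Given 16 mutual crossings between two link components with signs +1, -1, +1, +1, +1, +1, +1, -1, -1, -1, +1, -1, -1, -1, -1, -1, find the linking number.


Step 1: Count positive crossings: 7
Step 2: Count negative crossings: 9
Step 3: Sum of signs = 7 - 9 = -2
Step 4: Linking number = sum/2 = -2/2 = -1

-1


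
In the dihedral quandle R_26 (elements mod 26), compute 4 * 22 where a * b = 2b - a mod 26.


4 * 22 = 2*22 - 4 mod 26
= 44 - 4 mod 26
= 40 mod 26 = 14

14


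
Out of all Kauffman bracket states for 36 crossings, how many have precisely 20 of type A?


We choose which 20 of 36 crossings get A-smoothings.
C(36, 20) = 36! / (20! * 16!)
= 7307872110

7307872110


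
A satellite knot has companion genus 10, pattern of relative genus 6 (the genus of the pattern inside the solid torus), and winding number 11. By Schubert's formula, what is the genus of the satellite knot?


Schubert: g(satellite) = g_rel(pattern) + |winding| * g(companion),
where g_rel(pattern) is the genus of the pattern relative to the solid torus.
= 6 + 11 * 10
= 6 + 110 = 116

116


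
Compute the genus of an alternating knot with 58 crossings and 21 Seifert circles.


For alternating knots, g = (c - s + 1)/2.
= (58 - 21 + 1)/2
= 38/2 = 19

19


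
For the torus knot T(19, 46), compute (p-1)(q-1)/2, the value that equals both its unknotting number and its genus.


For a torus knot T(p,q), both the unknotting number and genus equal (p-1)(q-1)/2.
= (19-1)(46-1)/2
= 18*45/2
= 810/2 = 405

405


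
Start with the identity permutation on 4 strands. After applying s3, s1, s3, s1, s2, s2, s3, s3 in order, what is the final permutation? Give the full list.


Starting with identity [1, 2, 3, 4].
Apply generators in sequence:
  After s3: [1, 2, 4, 3]
  After s1: [2, 1, 4, 3]
  After s3: [2, 1, 3, 4]
  After s1: [1, 2, 3, 4]
  After s2: [1, 3, 2, 4]
  After s2: [1, 2, 3, 4]
  After s3: [1, 2, 4, 3]
  After s3: [1, 2, 3, 4]
Final permutation: [1, 2, 3, 4]

[1, 2, 3, 4]


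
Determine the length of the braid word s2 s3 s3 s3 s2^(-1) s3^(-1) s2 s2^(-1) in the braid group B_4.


The word length counts the number of generators (including inverses).
Listing each generator: s2, s3, s3, s3, s2^(-1), s3^(-1), s2, s2^(-1)
There are 8 generators in this braid word.

8


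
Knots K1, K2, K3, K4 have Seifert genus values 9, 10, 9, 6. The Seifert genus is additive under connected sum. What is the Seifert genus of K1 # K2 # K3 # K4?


The Seifert genus is additive under connected sum.
Seifert genus(K1 # K2 # K3 # K4) = (9) + (10) + (9) + (6)
= 34

34


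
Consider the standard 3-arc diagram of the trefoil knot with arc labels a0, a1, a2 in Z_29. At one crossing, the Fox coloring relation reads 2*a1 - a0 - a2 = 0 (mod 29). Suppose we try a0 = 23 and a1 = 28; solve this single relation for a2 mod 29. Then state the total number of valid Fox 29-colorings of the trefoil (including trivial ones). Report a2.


Step 1: Apply the given crossing relation 2*a1 - a0 - a2 = 0 (mod 29).
  a2 = 2*a1 - a0 mod 29
  a2 = 2*28 - 23 mod 29
  a2 = 56 - 23 mod 29
  a2 = 33 mod 29 = 4
Step 2: The trefoil has determinant 3.
  Number of Fox p-colorings (p prime) is p^2 if p = 3, else p.
  Since 29 does not divide 3, only trivial (constant) colorings exist.
  (So the trial a0 = 23, a1 = 28 with a0 != a1 does NOT extend to a valid coloring of the whole trefoil: the other two crossing relations require 3*(a1 - a0) = 0 (mod 29), which fails.)
  Total colorings = 29
Step 3: a2 = 4, total Fox 29-colorings = 29

4


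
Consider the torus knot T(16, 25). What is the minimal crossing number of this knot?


For a torus knot T(p, q) with gcd(p,q)=1,
the crossing number is min(p*(q-1), q*(p-1)).
p*(q-1) = 16*24 = 384
q*(p-1) = 25*15 = 375
min(384, 375) = 375

375


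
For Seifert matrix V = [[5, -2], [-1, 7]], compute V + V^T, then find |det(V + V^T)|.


Step 1: Form V + V^T where V = [[5, -2], [-1, 7]]
  V^T = [[5, -1], [-2, 7]]
  V + V^T = [[10, -3], [-3, 14]]
Step 2: det(V + V^T) = 10*14 - (-3)*(-3)
  = 140 - 9 = 131
Step 3: Knot determinant = |det(V + V^T)| = |131| = 131

131


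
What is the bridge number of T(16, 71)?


The bridge number of T(p,q) is min(p,q).
min(16, 71) = 16

16


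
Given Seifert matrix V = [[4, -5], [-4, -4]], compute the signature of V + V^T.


Step 1: V + V^T = [[8, -9], [-9, -8]]
Step 2: trace = 0, det = -145
Step 3: Discriminant = 0^2 - 4*(-145) = 580
Step 4: Eigenvalues: 12.0416, -12.0416
Step 5: Signature = (# positive eigenvalues) - (# negative eigenvalues) = 0

0


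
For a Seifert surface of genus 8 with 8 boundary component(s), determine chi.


chi = 2 - 2g - b
= 2 - 2*8 - 8
= 2 - 16 - 8 = -22

-22


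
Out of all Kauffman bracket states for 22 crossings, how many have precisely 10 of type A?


We choose which 10 of 22 crossings get A-smoothings.
C(22, 10) = 22! / (10! * 12!)
= 646646

646646


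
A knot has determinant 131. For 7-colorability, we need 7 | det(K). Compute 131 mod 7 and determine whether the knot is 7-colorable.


Step 1: A knot is p-colorable if and only if p divides its determinant.
Step 2: Compute 131 mod 7.
131 = 18 * 7 + 5
Step 3: 131 mod 7 = 5
Step 4: The knot is 7-colorable: no

5


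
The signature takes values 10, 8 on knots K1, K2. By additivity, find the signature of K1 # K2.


The signature is additive under connected sum.
signature(K1 # K2) = (10) + (8)
= 18

18


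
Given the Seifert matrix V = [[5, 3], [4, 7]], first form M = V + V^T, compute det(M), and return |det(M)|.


Step 1: Form V + V^T where V = [[5, 3], [4, 7]]
  V^T = [[5, 4], [3, 7]]
  V + V^T = [[10, 7], [7, 14]]
Step 2: det(V + V^T) = 10*14 - 7*7
  = 140 - 49 = 91
Step 3: Knot determinant = |det(V + V^T)| = |91| = 91

91


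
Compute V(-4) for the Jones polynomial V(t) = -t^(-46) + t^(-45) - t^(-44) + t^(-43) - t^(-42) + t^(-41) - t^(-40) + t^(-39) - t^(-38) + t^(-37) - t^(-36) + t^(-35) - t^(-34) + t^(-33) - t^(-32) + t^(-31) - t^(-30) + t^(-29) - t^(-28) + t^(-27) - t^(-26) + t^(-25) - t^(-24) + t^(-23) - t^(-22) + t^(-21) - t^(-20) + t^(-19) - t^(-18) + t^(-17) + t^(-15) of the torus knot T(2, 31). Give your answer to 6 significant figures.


Substituting t = -4 into V(t) = -t^(-46) + t^(-45) - t^(-44) + t^(-43) - t^(-42) + t^(-41) - t^(-40) + t^(-39) - t^(-38) + t^(-37) - t^(-36) + t^(-35) - t^(-34) + t^(-33) - t^(-32) + t^(-31) - t^(-30) + t^(-29) - t^(-28) + t^(-27) - t^(-26) + t^(-25) - t^(-24) + t^(-23) - t^(-22) + t^(-21) - t^(-20) + t^(-19) - t^(-18) + t^(-17) + t^(-15):
  (-)t^(-46) = -2.01948e-28
  (+)t^(-45) = -8.07794e-28
  (-)t^(-44) = -3.23117e-27
  (+)t^(-43) = -1.29247e-26
  (-)t^(-42) = -5.16988e-26
  (+)t^(-41) = -2.06795e-25
  (-)t^(-40) = -8.27181e-25
  (+)t^(-39) = -3.30872e-24
  (-)t^(-38) = -1.32349e-23
  (+)t^(-37) = -5.29396e-23
  (-)t^(-36) = -2.11758e-22
  (+)t^(-35) = -8.47033e-22
  (-)t^(-34) = -3.38813e-21
  (+)t^(-33) = -1.35525e-20
  (-)t^(-32) = -5.42101e-20
  (+)t^(-31) = -2.1684e-19
  (-)t^(-30) = -8.67362e-19
  (+)t^(-29) = -3.46945e-18
  (-)t^(-28) = -1.38778e-17
  (+)t^(-27) = -5.55112e-17
  (-)t^(-26) = -2.22045e-16
  (+)t^(-25) = -8.88178e-16
  (-)t^(-24) = -3.55271e-15
  (+)t^(-23) = -1.42109e-14
  (-)t^(-22) = -5.68434e-14
  (+)t^(-21) = -2.27374e-13
  (-)t^(-20) = -9.09495e-13
  (+)t^(-19) = -3.63798e-12
  (-)t^(-18) = -1.45519e-11
  (+)t^(-17) = -5.82077e-11
  (+)t^(-15) = -9.31323e-10
Sum = (-2.01948e-28) + (-8.07794e-28) + (-3.23117e-27) + (-1.29247e-26) + (-5.16988e-26) + (-2.06795e-25) + (-8.27181e-25) + (-3.30872e-24) + (-1.32349e-23) + (-5.29396e-23) + (-2.11758e-22) + (-8.47033e-22) + (-3.38813e-21) + (-1.35525e-20) + (-5.42101e-20) + (-2.1684e-19) + (-8.67362e-19) + (-3.46945e-18) + (-1.38778e-17) + (-5.55112e-17) + (-2.22045e-16) + (-8.88178e-16) + (-3.55271e-15) + (-1.42109e-14) + (-5.68434e-14) + (-2.27374e-13) + (-9.09495e-13) + (-3.63798e-12) + (-1.45519e-11) + (-5.82077e-11) + (-9.31323e-10)
= -1.008932789e-09
Rounded to 6 significant figures: -1.00893e-09

-1.00893e-09


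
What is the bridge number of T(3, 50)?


The bridge number of T(p,q) is min(p,q).
min(3, 50) = 3

3


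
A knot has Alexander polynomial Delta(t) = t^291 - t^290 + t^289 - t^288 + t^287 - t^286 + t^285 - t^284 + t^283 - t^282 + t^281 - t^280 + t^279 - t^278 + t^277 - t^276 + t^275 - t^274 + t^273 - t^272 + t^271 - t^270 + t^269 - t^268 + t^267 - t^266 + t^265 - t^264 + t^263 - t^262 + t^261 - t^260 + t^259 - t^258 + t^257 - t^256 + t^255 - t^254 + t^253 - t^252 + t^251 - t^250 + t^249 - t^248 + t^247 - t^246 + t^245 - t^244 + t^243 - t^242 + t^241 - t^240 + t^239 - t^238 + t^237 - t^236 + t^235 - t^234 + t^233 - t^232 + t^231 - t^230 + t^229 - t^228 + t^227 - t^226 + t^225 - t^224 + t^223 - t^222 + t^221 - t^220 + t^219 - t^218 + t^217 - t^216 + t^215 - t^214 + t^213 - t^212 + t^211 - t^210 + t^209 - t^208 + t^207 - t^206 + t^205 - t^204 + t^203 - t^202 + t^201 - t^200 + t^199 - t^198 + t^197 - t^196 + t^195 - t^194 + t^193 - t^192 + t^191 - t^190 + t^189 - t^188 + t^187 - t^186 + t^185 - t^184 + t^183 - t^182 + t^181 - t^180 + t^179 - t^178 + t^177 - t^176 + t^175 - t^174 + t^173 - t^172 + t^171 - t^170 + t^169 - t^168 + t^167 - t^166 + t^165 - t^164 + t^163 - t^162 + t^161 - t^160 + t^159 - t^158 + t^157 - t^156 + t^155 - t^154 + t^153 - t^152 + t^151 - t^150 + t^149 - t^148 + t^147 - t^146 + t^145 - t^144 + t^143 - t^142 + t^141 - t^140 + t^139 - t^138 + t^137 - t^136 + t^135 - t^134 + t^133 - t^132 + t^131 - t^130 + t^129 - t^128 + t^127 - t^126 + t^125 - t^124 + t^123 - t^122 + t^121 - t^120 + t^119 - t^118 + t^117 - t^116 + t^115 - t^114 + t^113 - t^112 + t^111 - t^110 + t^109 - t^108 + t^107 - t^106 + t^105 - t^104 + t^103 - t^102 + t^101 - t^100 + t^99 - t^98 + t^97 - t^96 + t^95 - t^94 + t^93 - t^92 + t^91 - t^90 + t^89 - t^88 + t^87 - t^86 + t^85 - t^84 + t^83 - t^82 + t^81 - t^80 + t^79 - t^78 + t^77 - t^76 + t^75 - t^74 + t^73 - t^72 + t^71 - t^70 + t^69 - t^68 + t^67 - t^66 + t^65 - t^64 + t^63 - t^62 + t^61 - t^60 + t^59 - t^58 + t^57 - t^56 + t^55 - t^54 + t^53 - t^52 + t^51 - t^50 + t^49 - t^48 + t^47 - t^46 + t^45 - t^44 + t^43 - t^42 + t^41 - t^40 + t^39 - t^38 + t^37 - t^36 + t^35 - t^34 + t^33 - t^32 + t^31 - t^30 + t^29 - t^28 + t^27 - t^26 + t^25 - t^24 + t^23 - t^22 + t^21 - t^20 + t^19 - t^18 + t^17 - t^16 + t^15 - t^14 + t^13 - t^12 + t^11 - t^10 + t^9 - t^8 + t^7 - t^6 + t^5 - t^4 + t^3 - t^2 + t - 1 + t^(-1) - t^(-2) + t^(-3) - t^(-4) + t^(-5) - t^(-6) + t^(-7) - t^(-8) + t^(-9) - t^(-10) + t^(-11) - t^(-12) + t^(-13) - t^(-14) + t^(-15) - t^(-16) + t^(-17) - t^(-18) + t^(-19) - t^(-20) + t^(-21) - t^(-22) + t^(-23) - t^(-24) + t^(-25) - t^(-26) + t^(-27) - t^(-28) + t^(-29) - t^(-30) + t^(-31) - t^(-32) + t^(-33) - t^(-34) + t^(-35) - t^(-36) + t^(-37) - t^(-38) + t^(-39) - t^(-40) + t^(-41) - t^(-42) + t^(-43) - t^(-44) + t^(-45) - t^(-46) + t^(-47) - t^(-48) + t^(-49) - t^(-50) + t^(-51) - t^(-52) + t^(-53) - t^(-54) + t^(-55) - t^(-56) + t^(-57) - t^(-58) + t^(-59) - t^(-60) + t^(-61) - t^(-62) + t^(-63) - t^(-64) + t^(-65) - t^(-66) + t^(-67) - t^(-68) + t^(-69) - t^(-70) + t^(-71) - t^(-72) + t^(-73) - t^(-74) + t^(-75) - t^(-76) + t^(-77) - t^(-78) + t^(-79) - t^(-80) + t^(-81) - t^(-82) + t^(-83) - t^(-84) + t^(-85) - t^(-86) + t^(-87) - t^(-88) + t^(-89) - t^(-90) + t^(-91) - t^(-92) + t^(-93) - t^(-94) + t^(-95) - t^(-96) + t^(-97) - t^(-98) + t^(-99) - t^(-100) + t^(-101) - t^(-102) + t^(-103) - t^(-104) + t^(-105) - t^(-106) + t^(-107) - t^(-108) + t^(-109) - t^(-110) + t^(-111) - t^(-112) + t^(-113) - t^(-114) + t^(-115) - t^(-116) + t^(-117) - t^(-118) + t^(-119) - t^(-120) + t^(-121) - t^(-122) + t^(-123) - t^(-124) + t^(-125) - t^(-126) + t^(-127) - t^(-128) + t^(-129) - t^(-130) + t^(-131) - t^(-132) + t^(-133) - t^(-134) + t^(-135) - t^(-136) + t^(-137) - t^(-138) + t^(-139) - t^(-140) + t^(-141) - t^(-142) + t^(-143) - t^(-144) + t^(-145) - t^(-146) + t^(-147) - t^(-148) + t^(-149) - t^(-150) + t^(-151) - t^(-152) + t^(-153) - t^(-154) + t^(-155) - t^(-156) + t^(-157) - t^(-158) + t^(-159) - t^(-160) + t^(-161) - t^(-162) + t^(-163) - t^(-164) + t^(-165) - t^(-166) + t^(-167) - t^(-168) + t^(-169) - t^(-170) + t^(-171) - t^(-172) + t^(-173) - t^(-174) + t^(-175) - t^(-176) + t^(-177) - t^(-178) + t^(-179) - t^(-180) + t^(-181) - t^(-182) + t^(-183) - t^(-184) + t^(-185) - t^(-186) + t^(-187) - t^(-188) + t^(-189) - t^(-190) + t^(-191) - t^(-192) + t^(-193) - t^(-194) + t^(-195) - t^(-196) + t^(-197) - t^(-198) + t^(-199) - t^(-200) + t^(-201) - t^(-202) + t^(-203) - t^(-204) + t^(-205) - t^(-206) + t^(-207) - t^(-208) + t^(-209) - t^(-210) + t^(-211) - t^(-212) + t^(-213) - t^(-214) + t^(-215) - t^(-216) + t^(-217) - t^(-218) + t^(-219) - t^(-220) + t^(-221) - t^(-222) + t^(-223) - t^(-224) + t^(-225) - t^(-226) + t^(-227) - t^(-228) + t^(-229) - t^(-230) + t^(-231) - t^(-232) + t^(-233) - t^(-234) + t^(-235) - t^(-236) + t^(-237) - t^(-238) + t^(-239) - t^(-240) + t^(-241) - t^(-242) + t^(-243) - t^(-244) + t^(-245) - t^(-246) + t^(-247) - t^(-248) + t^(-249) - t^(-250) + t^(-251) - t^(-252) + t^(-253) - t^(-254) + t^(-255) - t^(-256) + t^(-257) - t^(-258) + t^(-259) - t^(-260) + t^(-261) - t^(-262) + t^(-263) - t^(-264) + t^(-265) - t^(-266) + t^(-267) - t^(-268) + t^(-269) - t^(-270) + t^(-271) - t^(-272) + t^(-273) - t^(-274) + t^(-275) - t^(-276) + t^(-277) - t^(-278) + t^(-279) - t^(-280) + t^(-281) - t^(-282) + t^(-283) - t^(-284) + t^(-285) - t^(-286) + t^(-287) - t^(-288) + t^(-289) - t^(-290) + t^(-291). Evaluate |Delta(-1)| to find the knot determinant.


Step 1: The polynomial has 583 terms with alternating signs, exponents from 291 down to -291.
Step 2: Substitute t = -1. The i-th term has coefficient (-1)^i and exponent (m-i),
  so its value is (-1)^i * (-1)^(m-i) = (-1)^m = -1 for every i.
Step 3: All 583 terms equal -1, so Delta(-1) = 583 * (-1) = -583
Step 4: |Delta(-1)| = 583

583


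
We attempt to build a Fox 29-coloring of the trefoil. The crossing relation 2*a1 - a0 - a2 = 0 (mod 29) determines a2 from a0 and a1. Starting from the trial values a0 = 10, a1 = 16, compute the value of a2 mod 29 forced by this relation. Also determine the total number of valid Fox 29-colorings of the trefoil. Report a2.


Step 1: Apply the given crossing relation 2*a1 - a0 - a2 = 0 (mod 29).
  a2 = 2*a1 - a0 mod 29
  a2 = 2*16 - 10 mod 29
  a2 = 32 - 10 mod 29
  a2 = 22 mod 29 = 22
Step 2: The trefoil has determinant 3.
  Number of Fox p-colorings (p prime) is p^2 if p = 3, else p.
  Since 29 does not divide 3, only trivial (constant) colorings exist.
  (So the trial a0 = 10, a1 = 16 with a0 != a1 does NOT extend to a valid coloring of the whole trefoil: the other two crossing relations require 3*(a1 - a0) = 0 (mod 29), which fails.)
  Total colorings = 29
Step 3: a2 = 22, total Fox 29-colorings = 29

22


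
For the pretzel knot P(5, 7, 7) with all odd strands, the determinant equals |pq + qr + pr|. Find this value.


Step 1: Compute pq + qr + pr.
pq = 5*7 = 35
qr = 7*7 = 49
pr = 5*7 = 35
pq + qr + pr = 35 + 49 + 35 = 119
Step 2: Take absolute value.
det(P(5,7,7)) = |119| = 119

119


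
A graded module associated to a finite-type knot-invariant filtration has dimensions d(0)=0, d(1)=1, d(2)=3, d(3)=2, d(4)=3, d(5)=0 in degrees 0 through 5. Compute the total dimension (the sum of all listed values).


Total dimension = d(0) + d(1) + ... + d(5)
= 0 + 1 + 3 + 2 + 3 + 0
= 9

9


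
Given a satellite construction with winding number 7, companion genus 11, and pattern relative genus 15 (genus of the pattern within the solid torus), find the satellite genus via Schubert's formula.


Schubert: g(satellite) = g_rel(pattern) + |winding| * g(companion),
where g_rel(pattern) is the genus of the pattern relative to the solid torus.
= 15 + 7 * 11
= 15 + 77 = 92

92


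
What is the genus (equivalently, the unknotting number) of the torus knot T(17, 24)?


For a torus knot T(p,q), both the unknotting number and genus equal (p-1)(q-1)/2.
= (17-1)(24-1)/2
= 16*23/2
= 368/2 = 184

184


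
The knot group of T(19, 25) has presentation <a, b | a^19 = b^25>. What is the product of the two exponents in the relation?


The relation is a^19 = b^25.
Product of exponents = 19 * 25
= 475

475


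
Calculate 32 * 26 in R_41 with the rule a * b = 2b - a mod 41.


32 * 26 = 2*26 - 32 mod 41
= 52 - 32 mod 41
= 20 mod 41 = 20

20


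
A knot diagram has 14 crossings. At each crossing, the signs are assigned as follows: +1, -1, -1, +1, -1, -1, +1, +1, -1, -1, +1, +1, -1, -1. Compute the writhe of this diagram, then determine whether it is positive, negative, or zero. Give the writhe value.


Step 1: Count positive crossings (+1).
Positive crossings: 6
Step 2: Count negative crossings (-1).
Negative crossings: 8
Step 3: Writhe = (positive) - (negative)
w = 6 - 8 = -2
Step 4: |w| = 2, and w is negative

-2


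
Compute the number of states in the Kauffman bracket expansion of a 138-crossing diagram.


Each crossing contributes 2 choices (A-smoothing or B-smoothing).
Total states = 2^138 = 348449143727040986586495598010130648530944

348449143727040986586495598010130648530944


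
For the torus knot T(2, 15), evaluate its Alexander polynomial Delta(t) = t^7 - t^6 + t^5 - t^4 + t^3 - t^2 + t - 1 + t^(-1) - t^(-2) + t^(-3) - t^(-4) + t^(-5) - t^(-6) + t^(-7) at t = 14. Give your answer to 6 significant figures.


Substituting t = 14 into Delta(t) = t^7 - t^6 + t^5 - t^4 + t^3 - t^2 + t - 1 + t^(-1) - t^(-2) + t^(-3) - t^(-4) + t^(-5) - t^(-6) + t^(-7):
Term values: (105413504) + (-7529536) + (537824) + (-38416) + (2744) + (-196) + (14) + (-1) + (0.0714286) + (-0.00510204) + (0.000364431) + (-2.60308e-05) + (1.85934e-06) + (-1.3281e-07) + (9.48645e-09)
Sum = 98385937.07
Rounded to 6 significant figures: 9.83859e+07

9.83859e+07


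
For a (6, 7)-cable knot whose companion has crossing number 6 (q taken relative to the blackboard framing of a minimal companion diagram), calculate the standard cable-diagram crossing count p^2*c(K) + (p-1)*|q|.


Step 1: Each of the c(K) crossings of the companion diagram becomes p*p = p^2 crossings among the p parallel strands, and each of the |q| twists s_1 s_2 ... s_(p-1) adds (p-1) crossings.
  Crossings = p^2 * c(K) + (p-1)*|q|
Step 2: = 6^2 * 6 + (6-1)*7
Step 3: = 36*6 + 5*7
Step 4: = 216 + 35 = 251

251


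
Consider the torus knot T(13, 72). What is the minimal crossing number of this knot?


For a torus knot T(p, q) with gcd(p,q)=1,
the crossing number is min(p*(q-1), q*(p-1)).
p*(q-1) = 13*71 = 923
q*(p-1) = 72*12 = 864
min(923, 864) = 864

864


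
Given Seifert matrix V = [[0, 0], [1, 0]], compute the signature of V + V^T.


Step 1: V + V^T = [[0, 1], [1, 0]]
Step 2: trace = 0, det = -1
Step 3: Discriminant = 0^2 - 4*(-1) = 4
Step 4: Eigenvalues: 1, -1
Step 5: Signature = (# positive eigenvalues) - (# negative eigenvalues) = 0

0


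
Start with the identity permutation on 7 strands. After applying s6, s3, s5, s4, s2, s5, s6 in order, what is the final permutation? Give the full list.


Starting with identity [1, 2, 3, 4, 5, 6, 7].
Apply generators in sequence:
  After s6: [1, 2, 3, 4, 5, 7, 6]
  After s3: [1, 2, 4, 3, 5, 7, 6]
  After s5: [1, 2, 4, 3, 7, 5, 6]
  After s4: [1, 2, 4, 7, 3, 5, 6]
  After s2: [1, 4, 2, 7, 3, 5, 6]
  After s5: [1, 4, 2, 7, 5, 3, 6]
  After s6: [1, 4, 2, 7, 5, 6, 3]
Final permutation: [1, 4, 2, 7, 5, 6, 3]

[1, 4, 2, 7, 5, 6, 3]


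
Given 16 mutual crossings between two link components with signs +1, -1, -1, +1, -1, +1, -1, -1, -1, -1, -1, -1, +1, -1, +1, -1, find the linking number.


Step 1: Count positive crossings: 5
Step 2: Count negative crossings: 11
Step 3: Sum of signs = 5 - 11 = -6
Step 4: Linking number = sum/2 = -6/2 = -3

-3


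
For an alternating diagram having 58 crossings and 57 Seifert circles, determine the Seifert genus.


For alternating knots, g = (c - s + 1)/2.
= (58 - 57 + 1)/2
= 2/2 = 1

1


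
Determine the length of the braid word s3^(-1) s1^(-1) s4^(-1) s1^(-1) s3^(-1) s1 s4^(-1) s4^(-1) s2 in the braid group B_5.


The word length counts the number of generators (including inverses).
Listing each generator: s3^(-1), s1^(-1), s4^(-1), s1^(-1), s3^(-1), s1, s4^(-1), s4^(-1), s2
There are 9 generators in this braid word.

9


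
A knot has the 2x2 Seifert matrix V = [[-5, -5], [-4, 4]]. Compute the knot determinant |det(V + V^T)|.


Step 1: Form V + V^T where V = [[-5, -5], [-4, 4]]
  V^T = [[-5, -4], [-5, 4]]
  V + V^T = [[-10, -9], [-9, 8]]
Step 2: det(V + V^T) = (-10)*8 - (-9)*(-9)
  = -80 - 81 = -161
Step 3: Knot determinant = |det(V + V^T)| = |-161| = 161

161


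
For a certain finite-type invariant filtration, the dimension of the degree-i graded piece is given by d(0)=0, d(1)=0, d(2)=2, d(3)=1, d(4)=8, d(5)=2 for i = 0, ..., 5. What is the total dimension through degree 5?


Total dimension = d(0) + d(1) + ... + d(5)
= 0 + 0 + 2 + 1 + 8 + 2
= 13

13


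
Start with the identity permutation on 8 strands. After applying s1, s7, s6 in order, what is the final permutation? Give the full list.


Starting with identity [1, 2, 3, 4, 5, 6, 7, 8].
Apply generators in sequence:
  After s1: [2, 1, 3, 4, 5, 6, 7, 8]
  After s7: [2, 1, 3, 4, 5, 6, 8, 7]
  After s6: [2, 1, 3, 4, 5, 8, 6, 7]
Final permutation: [2, 1, 3, 4, 5, 8, 6, 7]

[2, 1, 3, 4, 5, 8, 6, 7]


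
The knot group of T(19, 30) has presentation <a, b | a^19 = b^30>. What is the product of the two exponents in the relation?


The relation is a^19 = b^30.
Product of exponents = 19 * 30
= 570

570


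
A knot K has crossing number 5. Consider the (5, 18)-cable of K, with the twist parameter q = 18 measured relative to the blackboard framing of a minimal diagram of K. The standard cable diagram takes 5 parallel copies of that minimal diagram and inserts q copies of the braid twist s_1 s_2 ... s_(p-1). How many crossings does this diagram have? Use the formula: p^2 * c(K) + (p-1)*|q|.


Step 1: Each of the c(K) crossings of the companion diagram becomes p*p = p^2 crossings among the p parallel strands, and each of the |q| twists s_1 s_2 ... s_(p-1) adds (p-1) crossings.
  Crossings = p^2 * c(K) + (p-1)*|q|
Step 2: = 5^2 * 5 + (5-1)*18
Step 3: = 25*5 + 4*18
Step 4: = 125 + 72 = 197

197


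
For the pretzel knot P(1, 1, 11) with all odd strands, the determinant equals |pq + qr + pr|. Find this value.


Step 1: Compute pq + qr + pr.
pq = 1*1 = 1
qr = 1*11 = 11
pr = 1*11 = 11
pq + qr + pr = 1 + 11 + 11 = 23
Step 2: Take absolute value.
det(P(1,1,11)) = |23| = 23

23


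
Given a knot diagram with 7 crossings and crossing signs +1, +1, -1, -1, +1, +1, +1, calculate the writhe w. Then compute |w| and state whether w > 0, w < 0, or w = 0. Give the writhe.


Step 1: Count positive crossings (+1).
Positive crossings: 5
Step 2: Count negative crossings (-1).
Negative crossings: 2
Step 3: Writhe = (positive) - (negative)
w = 5 - 2 = 3
Step 4: |w| = 3, and w is positive

3


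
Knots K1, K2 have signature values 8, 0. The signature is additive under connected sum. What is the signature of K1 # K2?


The signature is additive under connected sum.
signature(K1 # K2) = (8) + (0)
= 8

8


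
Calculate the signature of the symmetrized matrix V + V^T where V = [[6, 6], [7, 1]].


Step 1: V + V^T = [[12, 13], [13, 2]]
Step 2: trace = 14, det = -145
Step 3: Discriminant = 14^2 - 4*(-145) = 776
Step 4: Eigenvalues: 20.9284, -6.92839
Step 5: Signature = (# positive eigenvalues) - (# negative eigenvalues) = 0

0


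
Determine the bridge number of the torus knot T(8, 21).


The bridge number of T(p,q) is min(p,q).
min(8, 21) = 8

8


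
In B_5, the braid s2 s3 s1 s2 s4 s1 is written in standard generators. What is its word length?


The word length counts the number of generators (including inverses).
Listing each generator: s2, s3, s1, s2, s4, s1
There are 6 generators in this braid word.

6


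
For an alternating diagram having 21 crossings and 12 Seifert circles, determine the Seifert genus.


For alternating knots, g = (c - s + 1)/2.
= (21 - 12 + 1)/2
= 10/2 = 5

5


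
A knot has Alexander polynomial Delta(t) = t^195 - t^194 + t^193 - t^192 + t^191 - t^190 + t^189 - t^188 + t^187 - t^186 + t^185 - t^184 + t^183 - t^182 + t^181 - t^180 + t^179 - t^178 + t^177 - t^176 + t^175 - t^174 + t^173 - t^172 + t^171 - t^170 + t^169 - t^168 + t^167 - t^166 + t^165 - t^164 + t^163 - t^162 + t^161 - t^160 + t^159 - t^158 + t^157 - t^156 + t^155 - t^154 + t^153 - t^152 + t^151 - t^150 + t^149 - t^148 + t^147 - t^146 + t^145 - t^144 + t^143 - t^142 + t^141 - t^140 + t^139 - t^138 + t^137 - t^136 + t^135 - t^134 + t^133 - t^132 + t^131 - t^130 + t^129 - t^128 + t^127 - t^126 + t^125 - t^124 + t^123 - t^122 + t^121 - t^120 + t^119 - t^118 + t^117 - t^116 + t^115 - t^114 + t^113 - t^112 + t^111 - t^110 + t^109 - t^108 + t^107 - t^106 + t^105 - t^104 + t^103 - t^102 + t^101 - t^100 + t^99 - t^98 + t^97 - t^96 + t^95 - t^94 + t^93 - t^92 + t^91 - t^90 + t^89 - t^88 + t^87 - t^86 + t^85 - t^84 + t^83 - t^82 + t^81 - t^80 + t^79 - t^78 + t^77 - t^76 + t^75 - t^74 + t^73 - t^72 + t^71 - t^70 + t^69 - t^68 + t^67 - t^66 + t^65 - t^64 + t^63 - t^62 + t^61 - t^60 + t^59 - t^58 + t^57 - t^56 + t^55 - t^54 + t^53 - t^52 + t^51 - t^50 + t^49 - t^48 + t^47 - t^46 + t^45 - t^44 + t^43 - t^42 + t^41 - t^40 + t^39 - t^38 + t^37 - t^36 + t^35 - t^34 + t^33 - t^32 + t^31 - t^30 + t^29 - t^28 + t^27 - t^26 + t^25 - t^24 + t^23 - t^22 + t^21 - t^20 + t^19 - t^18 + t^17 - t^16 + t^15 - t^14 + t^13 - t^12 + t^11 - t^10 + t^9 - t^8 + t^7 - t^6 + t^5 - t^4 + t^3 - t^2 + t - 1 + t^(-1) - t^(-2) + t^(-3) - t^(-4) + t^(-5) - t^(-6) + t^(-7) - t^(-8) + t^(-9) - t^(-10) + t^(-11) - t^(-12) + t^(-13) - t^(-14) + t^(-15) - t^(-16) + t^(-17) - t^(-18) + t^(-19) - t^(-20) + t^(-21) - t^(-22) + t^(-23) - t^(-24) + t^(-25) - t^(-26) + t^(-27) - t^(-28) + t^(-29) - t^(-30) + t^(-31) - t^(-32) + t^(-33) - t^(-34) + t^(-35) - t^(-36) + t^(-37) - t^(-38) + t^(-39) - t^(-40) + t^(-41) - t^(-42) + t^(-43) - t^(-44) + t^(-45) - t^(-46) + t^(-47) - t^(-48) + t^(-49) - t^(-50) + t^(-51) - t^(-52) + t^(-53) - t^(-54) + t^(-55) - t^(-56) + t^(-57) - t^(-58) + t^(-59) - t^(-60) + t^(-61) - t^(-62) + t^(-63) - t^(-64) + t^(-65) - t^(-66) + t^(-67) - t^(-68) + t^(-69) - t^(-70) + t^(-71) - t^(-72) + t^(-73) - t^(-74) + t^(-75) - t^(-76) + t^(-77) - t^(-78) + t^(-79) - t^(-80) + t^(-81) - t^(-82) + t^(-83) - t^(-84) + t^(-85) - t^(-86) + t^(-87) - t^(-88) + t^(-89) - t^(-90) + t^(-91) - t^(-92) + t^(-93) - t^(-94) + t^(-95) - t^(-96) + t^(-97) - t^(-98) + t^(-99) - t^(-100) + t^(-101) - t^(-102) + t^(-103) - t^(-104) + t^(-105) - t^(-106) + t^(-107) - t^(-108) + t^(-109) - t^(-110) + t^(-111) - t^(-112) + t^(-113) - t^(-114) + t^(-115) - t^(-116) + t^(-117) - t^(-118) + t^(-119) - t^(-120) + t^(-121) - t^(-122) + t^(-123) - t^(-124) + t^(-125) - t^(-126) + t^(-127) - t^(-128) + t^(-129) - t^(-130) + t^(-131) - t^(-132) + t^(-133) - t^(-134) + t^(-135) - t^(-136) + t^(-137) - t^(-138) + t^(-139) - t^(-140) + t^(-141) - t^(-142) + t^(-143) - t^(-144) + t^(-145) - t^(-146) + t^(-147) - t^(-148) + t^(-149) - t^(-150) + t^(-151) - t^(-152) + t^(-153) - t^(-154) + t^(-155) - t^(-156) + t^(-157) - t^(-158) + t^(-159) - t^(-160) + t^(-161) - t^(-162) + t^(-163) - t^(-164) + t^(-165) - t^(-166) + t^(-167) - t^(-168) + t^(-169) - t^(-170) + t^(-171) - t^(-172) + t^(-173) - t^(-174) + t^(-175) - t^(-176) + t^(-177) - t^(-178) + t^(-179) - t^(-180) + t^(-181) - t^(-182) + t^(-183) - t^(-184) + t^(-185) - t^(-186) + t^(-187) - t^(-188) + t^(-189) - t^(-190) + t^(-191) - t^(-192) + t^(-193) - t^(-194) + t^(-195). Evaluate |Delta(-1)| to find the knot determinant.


Step 1: The polynomial has 391 terms with alternating signs, exponents from 195 down to -195.
Step 2: Substitute t = -1. The i-th term has coefficient (-1)^i and exponent (m-i),
  so its value is (-1)^i * (-1)^(m-i) = (-1)^m = -1 for every i.
Step 3: All 391 terms equal -1, so Delta(-1) = 391 * (-1) = -391
Step 4: |Delta(-1)| = 391

391


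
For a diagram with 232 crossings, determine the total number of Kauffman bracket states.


Each crossing contributes 2 choices (A-smoothing or B-smoothing).
Total states = 2^232 = 6901746346790563787434755862277025452451108972170386555162524223799296

6901746346790563787434755862277025452451108972170386555162524223799296


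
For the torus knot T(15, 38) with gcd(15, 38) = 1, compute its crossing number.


For a torus knot T(p, q) with gcd(p,q)=1,
the crossing number is min(p*(q-1), q*(p-1)).
p*(q-1) = 15*37 = 555
q*(p-1) = 38*14 = 532
min(555, 532) = 532

532


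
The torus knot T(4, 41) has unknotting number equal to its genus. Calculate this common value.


For a torus knot T(p,q), both the unknotting number and genus equal (p-1)(q-1)/2.
= (4-1)(41-1)/2
= 3*40/2
= 120/2 = 60

60


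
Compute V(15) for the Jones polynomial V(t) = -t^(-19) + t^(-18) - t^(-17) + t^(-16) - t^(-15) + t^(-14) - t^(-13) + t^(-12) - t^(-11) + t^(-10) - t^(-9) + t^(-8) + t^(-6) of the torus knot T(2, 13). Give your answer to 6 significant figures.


Substituting t = 15 into V(t) = -t^(-19) + t^(-18) - t^(-17) + t^(-16) - t^(-15) + t^(-14) - t^(-13) + t^(-12) - t^(-11) + t^(-10) - t^(-9) + t^(-8) + t^(-6):
  (-)t^(-19) = -4.51093e-23
  (+)t^(-18) = 6.76639e-22
  (-)t^(-17) = -1.01496e-20
  (+)t^(-16) = 1.52244e-19
  (-)t^(-15) = -2.28366e-18
  (+)t^(-14) = 3.42549e-17
  (-)t^(-13) = -5.13823e-16
  (+)t^(-12) = 7.70735e-15
  (-)t^(-11) = -1.1561e-13
  (+)t^(-10) = 1.73415e-12
  (-)t^(-9) = -2.60123e-11
  (+)t^(-8) = 3.90184e-10
  (+)t^(-6) = 8.77915e-08
Sum = (-4.51093e-23) + (6.76639e-22) + (-1.01496e-20) + (1.52244e-19) + (-2.28366e-18) + (3.42549e-17) + (-5.13823e-16) + (7.70735e-15) + (-1.1561e-13) + (1.73415e-12) + (-2.60123e-11) + (3.90184e-10) + (8.77915e-08)
= 8.81572931e-08
Rounded to 6 significant figures: 8.81573e-08

8.81573e-08


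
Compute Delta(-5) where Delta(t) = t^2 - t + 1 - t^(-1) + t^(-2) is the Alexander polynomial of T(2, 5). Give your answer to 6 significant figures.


Substituting t = -5 into Delta(t) = t^2 - t + 1 - t^(-1) + t^(-2):
Term values: (25) + (5) + (1) + (0.2) + (0.04)
Sum = 31.24
Rounded to 6 significant figures: 31.24

31.24


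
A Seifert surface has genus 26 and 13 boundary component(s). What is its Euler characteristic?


chi = 2 - 2g - b
= 2 - 2*26 - 13
= 2 - 52 - 13 = -63

-63


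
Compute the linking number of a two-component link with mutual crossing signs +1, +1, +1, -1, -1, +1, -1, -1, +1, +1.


Step 1: Count positive crossings: 6
Step 2: Count negative crossings: 4
Step 3: Sum of signs = 6 - 4 = 2
Step 4: Linking number = sum/2 = 2/2 = 1

1


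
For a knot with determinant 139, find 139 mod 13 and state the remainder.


Step 1: A knot is p-colorable if and only if p divides its determinant.
Step 2: Compute 139 mod 13.
139 = 10 * 13 + 9
Step 3: 139 mod 13 = 9
Step 4: The knot is 13-colorable: no

9


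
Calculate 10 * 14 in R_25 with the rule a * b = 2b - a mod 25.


10 * 14 = 2*14 - 10 mod 25
= 28 - 10 mod 25
= 18 mod 25 = 18

18


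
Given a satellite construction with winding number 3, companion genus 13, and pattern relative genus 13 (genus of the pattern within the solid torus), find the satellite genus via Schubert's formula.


Schubert: g(satellite) = g_rel(pattern) + |winding| * g(companion),
where g_rel(pattern) is the genus of the pattern relative to the solid torus.
= 13 + 3 * 13
= 13 + 39 = 52

52


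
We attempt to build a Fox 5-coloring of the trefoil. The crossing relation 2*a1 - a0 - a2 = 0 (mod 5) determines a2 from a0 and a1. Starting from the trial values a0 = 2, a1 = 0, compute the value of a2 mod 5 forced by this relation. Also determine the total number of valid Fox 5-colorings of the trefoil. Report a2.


Step 1: Apply the given crossing relation 2*a1 - a0 - a2 = 0 (mod 5).
  a2 = 2*a1 - a0 mod 5
  a2 = 2*0 - 2 mod 5
  a2 = 0 - 2 mod 5
  a2 = -2 mod 5 = 3
Step 2: The trefoil has determinant 3.
  Number of Fox p-colorings (p prime) is p^2 if p = 3, else p.
  Since 5 does not divide 3, only trivial (constant) colorings exist.
  (So the trial a0 = 2, a1 = 0 with a0 != a1 does NOT extend to a valid coloring of the whole trefoil: the other two crossing relations require 3*(a1 - a0) = 0 (mod 5), which fails.)
  Total colorings = 5
Step 3: a2 = 3, total Fox 5-colorings = 5

3


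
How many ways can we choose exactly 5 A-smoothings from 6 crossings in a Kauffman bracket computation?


We choose which 5 of 6 crossings get A-smoothings.
C(6, 5) = 6! / (5! * 1!)
= 6

6


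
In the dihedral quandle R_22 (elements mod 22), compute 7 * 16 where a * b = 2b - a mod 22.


7 * 16 = 2*16 - 7 mod 22
= 32 - 7 mod 22
= 25 mod 22 = 3

3


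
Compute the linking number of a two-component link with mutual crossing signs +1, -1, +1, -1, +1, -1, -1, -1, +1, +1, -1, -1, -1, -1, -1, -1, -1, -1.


Step 1: Count positive crossings: 5
Step 2: Count negative crossings: 13
Step 3: Sum of signs = 5 - 13 = -8
Step 4: Linking number = sum/2 = -8/2 = -4

-4


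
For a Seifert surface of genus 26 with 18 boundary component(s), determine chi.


chi = 2 - 2g - b
= 2 - 2*26 - 18
= 2 - 52 - 18 = -68

-68


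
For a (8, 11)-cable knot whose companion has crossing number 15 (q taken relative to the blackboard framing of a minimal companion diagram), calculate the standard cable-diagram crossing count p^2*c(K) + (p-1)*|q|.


Step 1: Each of the c(K) crossings of the companion diagram becomes p*p = p^2 crossings among the p parallel strands, and each of the |q| twists s_1 s_2 ... s_(p-1) adds (p-1) crossings.
  Crossings = p^2 * c(K) + (p-1)*|q|
Step 2: = 8^2 * 15 + (8-1)*11
Step 3: = 64*15 + 7*11
Step 4: = 960 + 77 = 1037

1037


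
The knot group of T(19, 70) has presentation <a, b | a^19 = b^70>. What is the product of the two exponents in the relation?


The relation is a^19 = b^70.
Product of exponents = 19 * 70
= 1330

1330


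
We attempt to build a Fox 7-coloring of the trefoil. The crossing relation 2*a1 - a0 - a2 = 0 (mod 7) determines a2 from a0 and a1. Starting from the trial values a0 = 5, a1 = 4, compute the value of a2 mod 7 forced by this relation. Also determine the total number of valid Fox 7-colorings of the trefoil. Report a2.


Step 1: Apply the given crossing relation 2*a1 - a0 - a2 = 0 (mod 7).
  a2 = 2*a1 - a0 mod 7
  a2 = 2*4 - 5 mod 7
  a2 = 8 - 5 mod 7
  a2 = 3 mod 7 = 3
Step 2: The trefoil has determinant 3.
  Number of Fox p-colorings (p prime) is p^2 if p = 3, else p.
  Since 7 does not divide 3, only trivial (constant) colorings exist.
  (So the trial a0 = 5, a1 = 4 with a0 != a1 does NOT extend to a valid coloring of the whole trefoil: the other two crossing relations require 3*(a1 - a0) = 0 (mod 7), which fails.)
  Total colorings = 7
Step 3: a2 = 3, total Fox 7-colorings = 7

3


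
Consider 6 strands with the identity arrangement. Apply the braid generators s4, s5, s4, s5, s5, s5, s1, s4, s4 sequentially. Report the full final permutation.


Starting with identity [1, 2, 3, 4, 5, 6].
Apply generators in sequence:
  After s4: [1, 2, 3, 5, 4, 6]
  After s5: [1, 2, 3, 5, 6, 4]
  After s4: [1, 2, 3, 6, 5, 4]
  After s5: [1, 2, 3, 6, 4, 5]
  After s5: [1, 2, 3, 6, 5, 4]
  After s5: [1, 2, 3, 6, 4, 5]
  After s1: [2, 1, 3, 6, 4, 5]
  After s4: [2, 1, 3, 4, 6, 5]
  After s4: [2, 1, 3, 6, 4, 5]
Final permutation: [2, 1, 3, 6, 4, 5]

[2, 1, 3, 6, 4, 5]


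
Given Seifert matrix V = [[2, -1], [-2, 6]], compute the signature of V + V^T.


Step 1: V + V^T = [[4, -3], [-3, 12]]
Step 2: trace = 16, det = 39
Step 3: Discriminant = 16^2 - 4*39 = 100
Step 4: Eigenvalues: 13, 3
Step 5: Signature = (# positive eigenvalues) - (# negative eigenvalues) = 2

2
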